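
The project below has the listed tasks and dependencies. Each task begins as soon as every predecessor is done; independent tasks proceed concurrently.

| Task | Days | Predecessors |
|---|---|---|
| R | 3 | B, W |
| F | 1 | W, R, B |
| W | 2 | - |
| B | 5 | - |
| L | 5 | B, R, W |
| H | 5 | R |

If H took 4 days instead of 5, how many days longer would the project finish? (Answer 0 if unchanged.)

0

As given, the longest chain is B→R→H = 5+3+5 = 13, so the finish is 13 days.
H is on the critical path; changing it to 4 makes that path 12 days.
New critical path: B→R→L = 5+3+5 = 13 ⇒ 13 days.
Change in finish: 13 − 13 = +0 days.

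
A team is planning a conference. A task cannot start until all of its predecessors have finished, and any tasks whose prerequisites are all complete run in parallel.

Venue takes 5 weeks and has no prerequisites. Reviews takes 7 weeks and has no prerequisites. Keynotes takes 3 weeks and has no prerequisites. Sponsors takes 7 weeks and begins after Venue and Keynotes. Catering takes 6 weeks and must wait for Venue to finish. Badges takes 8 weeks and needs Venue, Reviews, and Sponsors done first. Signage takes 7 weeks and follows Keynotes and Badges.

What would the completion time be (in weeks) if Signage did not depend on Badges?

With the dependency in place, Venue→Sponsors→Badges→Signage = 5+7+8+7 = 27 sets the finish at 27 weeks.
Without Badges→Signage, Signage's earliest start moves from 20 to 3.
After: Venue→Sponsors→Badges = 5+7+8 = 20 → 20 weeks.

20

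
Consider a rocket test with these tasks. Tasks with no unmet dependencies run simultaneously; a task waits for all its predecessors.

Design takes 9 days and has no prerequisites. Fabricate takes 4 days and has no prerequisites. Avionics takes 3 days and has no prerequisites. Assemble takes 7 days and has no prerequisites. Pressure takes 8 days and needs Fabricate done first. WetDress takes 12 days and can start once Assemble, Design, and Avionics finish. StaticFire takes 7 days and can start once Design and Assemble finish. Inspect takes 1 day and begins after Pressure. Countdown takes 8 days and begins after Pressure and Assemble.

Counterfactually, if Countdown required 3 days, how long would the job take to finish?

21

Actual critical path: Design→WetDress = 9+12 = 21 ⇒ 21 days.
The longest path through Countdown is only 20 days, so Countdown has float 1.
No other chain overtakes it, so the finish is 21 days.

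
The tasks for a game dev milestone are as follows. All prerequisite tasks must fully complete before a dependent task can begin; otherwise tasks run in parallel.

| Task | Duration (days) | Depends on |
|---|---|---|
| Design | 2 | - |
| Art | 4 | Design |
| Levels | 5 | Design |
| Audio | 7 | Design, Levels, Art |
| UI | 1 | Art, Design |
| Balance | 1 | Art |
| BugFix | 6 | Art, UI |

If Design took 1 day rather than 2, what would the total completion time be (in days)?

The binding path is Design→Levels→Audio = 2+5+7 = 14; finish at 14 days.
Design lies on that path, so at 1 day the path becomes 13 days.
No other chain overtakes it, so the finish is 13 days.

13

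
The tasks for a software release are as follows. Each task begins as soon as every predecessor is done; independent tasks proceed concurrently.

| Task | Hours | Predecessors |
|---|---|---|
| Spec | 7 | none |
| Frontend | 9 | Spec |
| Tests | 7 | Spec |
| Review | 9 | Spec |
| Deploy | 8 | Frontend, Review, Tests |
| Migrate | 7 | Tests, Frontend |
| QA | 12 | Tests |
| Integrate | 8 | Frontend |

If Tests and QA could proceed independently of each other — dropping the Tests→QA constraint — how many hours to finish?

With the dependency in place, Spec→Tests→QA = 7+7+12 = 26 sets the finish at 26 hours.
Without Tests→QA, QA's earliest start moves from 14 to 0.
After: Spec→Frontend→Deploy = 7+9+8 = 24 → 24 hours.

24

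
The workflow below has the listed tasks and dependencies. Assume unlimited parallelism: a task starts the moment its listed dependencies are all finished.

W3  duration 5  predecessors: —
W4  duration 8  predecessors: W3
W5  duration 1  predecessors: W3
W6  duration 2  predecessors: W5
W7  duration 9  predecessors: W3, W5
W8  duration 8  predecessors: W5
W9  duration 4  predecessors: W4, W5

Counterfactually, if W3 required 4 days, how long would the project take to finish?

16

As given, the longest chain is W3→W4→W9 = 5+8+4 = 17, so the finish is 17 days.
Since W3 is critical, the -1 change carries straight to that chain (now 16 days).
That remains the longest chain; total 16 days.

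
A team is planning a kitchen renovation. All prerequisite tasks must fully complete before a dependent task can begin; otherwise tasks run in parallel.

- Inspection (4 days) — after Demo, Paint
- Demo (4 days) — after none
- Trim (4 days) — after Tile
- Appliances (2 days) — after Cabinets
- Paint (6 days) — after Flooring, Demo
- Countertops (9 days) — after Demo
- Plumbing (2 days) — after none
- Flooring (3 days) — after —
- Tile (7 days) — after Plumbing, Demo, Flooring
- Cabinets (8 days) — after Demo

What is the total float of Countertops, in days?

2

Critical path: Demo→Tile→Trim = 4+7+4 = 15, so the finish is 15 days.
Longest path through Countertops: 13 days (earliest finish 13, latest finish 15).
Slack of Countertops = 6 − 4 = 2 days.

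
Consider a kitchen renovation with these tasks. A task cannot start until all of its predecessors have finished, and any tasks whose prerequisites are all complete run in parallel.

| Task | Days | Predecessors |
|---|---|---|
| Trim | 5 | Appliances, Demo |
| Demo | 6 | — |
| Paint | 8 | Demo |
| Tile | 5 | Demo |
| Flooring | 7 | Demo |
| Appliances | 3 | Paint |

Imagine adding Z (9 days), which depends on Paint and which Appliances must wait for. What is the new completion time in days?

Originally the job takes 22 days.
With Z inserted, Appliances now waits for max(Paint, Z).
New critical path: Demo→Paint→Z→Appliances→Trim = 6+8+9+3+5 = 31 ⇒ 31 days.

31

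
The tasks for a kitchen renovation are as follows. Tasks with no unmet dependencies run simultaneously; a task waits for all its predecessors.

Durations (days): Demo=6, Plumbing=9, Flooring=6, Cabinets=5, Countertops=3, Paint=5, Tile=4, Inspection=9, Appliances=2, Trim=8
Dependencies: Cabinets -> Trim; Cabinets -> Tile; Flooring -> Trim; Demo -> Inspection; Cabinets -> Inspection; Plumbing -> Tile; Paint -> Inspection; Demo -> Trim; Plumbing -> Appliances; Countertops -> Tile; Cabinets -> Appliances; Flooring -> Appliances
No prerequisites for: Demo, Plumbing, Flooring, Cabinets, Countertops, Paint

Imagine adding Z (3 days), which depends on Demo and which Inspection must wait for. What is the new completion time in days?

Originally the project takes 15 days.
With Z inserted, Inspection now waits for max(Cabinets, Demo, Paint, Z).
New critical path: Demo→Z→Inspection = 6+3+9 = 18 ⇒ 18 days.

18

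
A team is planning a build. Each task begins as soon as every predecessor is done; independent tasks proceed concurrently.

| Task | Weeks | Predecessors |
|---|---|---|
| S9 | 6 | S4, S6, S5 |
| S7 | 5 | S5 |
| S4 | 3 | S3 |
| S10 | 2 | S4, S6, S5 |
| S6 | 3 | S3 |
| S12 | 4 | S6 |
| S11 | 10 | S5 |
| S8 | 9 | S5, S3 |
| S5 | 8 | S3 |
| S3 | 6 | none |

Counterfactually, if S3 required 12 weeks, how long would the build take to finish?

30

As given, the longest chain is S3→S5→S11 = 6+8+10 = 24, so the finish is 24 weeks.
S3 lies on that path, so at 12 weeks the path becomes 30 weeks.
That remains the longest chain; total 30 weeks.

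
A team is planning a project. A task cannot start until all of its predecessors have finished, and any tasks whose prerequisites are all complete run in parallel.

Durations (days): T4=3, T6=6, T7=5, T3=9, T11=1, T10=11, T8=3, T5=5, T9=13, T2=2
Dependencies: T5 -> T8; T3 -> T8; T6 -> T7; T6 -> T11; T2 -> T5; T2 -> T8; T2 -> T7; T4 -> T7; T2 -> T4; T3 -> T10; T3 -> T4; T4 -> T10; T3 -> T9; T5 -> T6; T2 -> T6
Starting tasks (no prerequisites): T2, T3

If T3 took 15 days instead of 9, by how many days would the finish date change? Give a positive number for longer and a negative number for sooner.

The binding path is T3→T4→T10 = 9+3+11 = 23; finish at 23 days.
T3 is on the critical path; changing it to 15 makes that path 29 days.
No other chain overtakes it, so the finish is 29 days.
Change in finish: 29 − 23 = +6 days.

6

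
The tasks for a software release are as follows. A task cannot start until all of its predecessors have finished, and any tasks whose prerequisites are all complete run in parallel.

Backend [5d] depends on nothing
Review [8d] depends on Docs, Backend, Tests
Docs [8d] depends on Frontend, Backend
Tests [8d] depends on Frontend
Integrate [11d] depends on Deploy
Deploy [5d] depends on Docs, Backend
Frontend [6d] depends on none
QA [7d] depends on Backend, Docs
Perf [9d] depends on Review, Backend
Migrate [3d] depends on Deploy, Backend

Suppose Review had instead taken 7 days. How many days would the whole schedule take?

30

The binding path is Frontend→Tests→Review→Perf = 6+8+8+9 = 31; finish at 31 days.
Since Review is critical, the -1 change carries straight to that chain (now 30 days).
That remains the longest chain; total 30 days.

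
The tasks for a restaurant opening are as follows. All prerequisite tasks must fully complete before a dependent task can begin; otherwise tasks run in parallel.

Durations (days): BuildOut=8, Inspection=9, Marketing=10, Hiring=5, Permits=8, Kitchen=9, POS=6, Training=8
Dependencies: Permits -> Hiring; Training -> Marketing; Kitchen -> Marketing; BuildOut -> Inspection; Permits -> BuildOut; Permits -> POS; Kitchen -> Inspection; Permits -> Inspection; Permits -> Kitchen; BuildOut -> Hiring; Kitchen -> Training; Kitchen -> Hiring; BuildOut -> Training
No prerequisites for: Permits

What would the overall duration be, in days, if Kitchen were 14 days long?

As given, the longest chain is Permits→Kitchen→Training→Marketing = 8+9+8+10 = 35, so the finish is 35 days.
Since Kitchen is critical, the +5 change carries straight to that chain (now 40 days).
That remains the longest chain; total 40 days.

40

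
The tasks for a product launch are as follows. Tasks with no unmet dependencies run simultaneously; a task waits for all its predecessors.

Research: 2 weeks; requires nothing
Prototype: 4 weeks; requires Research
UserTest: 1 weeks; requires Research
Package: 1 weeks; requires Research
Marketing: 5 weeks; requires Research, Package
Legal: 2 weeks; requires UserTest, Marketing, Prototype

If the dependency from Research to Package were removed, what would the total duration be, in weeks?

Original critical path: Research→Package→Marketing→Legal = 2+1+5+2 = 10 ⇒ 10 weeks.
Without Research→Package, Package's earliest start moves from 2 to 0.
After: Research→Marketing→Legal = 2+5+2 = 9 → 9 weeks.

9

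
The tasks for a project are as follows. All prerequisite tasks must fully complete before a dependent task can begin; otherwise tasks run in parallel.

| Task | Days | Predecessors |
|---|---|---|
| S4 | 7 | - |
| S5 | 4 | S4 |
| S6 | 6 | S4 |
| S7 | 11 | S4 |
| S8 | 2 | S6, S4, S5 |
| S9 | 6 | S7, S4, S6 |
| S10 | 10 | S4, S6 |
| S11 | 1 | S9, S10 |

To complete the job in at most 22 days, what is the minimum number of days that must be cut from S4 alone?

3

Current finish: 25 days; target: 22.
S4 is on every critical path, so each day cut from S4 cuts the finish by one (this holds down to a finish of 19).
Need 25 − 22 = 3 days off S4 → S4 becomes 4 days, finish becomes 22.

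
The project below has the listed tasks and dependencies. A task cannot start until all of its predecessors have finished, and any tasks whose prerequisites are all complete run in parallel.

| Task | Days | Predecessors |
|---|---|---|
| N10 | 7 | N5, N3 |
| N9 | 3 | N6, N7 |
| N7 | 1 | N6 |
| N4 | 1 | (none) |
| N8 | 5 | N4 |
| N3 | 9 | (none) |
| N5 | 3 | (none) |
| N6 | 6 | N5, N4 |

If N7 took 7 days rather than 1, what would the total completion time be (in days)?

19

Critical path before the change: N3→N10 = 9+7 = 16 giving 16 days.
N7 has 3 days of float (longest path through it is 13).
Now N5→N6→N7→N9 = 3+6+7+3 = 19 is longest, so the finish becomes 19 days.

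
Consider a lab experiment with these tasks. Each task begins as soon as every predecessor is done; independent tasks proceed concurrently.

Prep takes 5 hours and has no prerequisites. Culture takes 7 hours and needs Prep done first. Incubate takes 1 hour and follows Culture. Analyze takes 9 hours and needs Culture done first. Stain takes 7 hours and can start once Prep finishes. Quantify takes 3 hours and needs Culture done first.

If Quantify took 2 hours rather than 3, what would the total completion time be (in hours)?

21

Baseline: Prep→Culture→Analyze = 5+7+9 = 21 → 21 hours.
Quantify has 6 hours of float (longest path through it is 15).
No other chain overtakes it, so the finish is 21 hours.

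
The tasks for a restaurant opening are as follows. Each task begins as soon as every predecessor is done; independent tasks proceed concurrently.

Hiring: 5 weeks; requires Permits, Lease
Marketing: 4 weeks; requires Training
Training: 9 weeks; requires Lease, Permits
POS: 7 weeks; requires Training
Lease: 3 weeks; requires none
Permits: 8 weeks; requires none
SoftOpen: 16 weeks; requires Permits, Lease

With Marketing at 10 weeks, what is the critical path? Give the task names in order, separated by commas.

Permits, Training, Marketing

As given, the longest chain is Permits→Training→POS = 8+9+7 = 24, so the finish is 24 weeks.
Marketing has 3 weeks of float (longest path through it is 21).
Now Permits→Training→Marketing = 8+9+10 = 27 is longest, so the finish becomes 27 weeks.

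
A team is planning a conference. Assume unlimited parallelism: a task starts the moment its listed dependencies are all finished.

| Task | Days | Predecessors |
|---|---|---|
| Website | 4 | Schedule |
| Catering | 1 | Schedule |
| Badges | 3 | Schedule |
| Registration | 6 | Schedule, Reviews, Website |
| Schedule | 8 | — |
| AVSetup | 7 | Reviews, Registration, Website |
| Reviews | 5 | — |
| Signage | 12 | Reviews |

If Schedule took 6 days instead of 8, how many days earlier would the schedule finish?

2

The binding path is Schedule→Website→Registration→AVSetup = 8+4+6+7 = 25; finish at 25 days.
Schedule lies on that path, so at 6 days the path becomes 23 days.
No other chain overtakes it, so the finish is 23 days.
Change in finish: 23 − 25 = -2 days.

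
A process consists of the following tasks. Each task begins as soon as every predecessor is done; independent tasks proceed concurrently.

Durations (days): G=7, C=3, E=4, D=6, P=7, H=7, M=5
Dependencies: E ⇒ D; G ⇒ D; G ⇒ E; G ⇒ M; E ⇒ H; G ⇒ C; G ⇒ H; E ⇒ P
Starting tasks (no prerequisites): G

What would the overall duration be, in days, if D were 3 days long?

Actual critical path: G→E→P = 7+4+7 = 18 ⇒ 18 days.
D has 1 day of float (longest path through it is 17).
No other chain overtakes it, so the finish is 18 days.

18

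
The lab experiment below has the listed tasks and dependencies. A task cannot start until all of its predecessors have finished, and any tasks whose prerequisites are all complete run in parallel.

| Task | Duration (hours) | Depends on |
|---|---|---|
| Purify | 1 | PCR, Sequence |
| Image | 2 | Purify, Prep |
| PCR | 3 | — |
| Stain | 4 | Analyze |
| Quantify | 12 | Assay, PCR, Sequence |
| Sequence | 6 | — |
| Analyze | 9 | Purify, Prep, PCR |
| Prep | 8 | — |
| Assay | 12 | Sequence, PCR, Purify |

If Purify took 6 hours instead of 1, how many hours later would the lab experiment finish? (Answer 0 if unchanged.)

Critical path before the change: Sequence→Purify→Assay→Quantify = 6+1+12+12 = 31 giving 31 hours.
Purify is on the critical path; changing it to 6 makes that path 36 hours.
No other chain overtakes it, so the finish is 36 hours.
Change in finish: 36 − 31 = +5 hours.

5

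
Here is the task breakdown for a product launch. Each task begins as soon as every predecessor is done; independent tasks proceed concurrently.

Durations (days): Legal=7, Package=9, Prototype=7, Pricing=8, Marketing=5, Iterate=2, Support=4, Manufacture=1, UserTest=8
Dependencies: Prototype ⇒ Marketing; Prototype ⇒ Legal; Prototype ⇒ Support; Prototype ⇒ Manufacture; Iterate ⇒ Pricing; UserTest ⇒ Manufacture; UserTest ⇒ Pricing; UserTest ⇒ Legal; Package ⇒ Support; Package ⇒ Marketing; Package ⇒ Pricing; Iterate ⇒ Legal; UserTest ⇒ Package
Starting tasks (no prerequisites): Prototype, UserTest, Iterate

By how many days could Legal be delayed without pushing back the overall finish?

10

The longest chain is UserTest→Package→Pricing = 8+9+8 = 25; overall finish 25 days.
The longest chain containing Legal totals 15 days.
Slack of Legal = 18 − 8 = 10 days.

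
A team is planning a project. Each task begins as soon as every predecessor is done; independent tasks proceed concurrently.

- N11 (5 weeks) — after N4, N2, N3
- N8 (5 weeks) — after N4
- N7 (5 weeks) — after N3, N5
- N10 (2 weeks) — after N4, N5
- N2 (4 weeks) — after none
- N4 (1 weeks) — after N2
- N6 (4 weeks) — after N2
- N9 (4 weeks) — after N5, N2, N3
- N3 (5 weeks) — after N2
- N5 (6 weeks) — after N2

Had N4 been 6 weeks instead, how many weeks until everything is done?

The binding path is N2→N5→N7 = 4+6+5 = 15; finish at 15 weeks.
N4 has 5 weeks of float (longest path through it is 10).
Now N2→N4→N8 = 4+6+5 = 15 is longest, so the finish becomes 15 weeks.

15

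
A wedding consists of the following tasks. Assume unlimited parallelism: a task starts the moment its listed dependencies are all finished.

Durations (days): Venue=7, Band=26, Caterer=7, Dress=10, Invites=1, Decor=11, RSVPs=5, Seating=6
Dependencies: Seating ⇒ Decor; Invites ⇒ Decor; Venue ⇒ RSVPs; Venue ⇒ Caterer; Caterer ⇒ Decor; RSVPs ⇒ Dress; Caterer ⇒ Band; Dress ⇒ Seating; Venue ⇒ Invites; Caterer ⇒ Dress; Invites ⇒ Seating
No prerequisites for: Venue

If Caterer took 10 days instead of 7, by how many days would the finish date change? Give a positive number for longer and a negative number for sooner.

3

As given, the longest chain is Venue→Caterer→Dress→Seating→Decor = 7+7+10+6+11 = 41, so the finish is 41 days.
Caterer lies on that path, so at 10 days the path becomes 44 days.
No other chain overtakes it, so the finish is 44 days.
Change in finish: 44 − 41 = +3 days.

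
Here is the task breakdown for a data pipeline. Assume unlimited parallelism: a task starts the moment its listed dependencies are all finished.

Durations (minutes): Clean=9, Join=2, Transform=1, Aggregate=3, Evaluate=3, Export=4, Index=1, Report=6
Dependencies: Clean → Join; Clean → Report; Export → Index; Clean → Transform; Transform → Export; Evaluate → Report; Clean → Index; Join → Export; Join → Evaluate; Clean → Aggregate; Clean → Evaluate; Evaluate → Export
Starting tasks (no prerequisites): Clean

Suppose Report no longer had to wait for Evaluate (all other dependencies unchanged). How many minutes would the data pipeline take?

19

With the dependency in place, Clean→Join→Evaluate→Report = 9+2+3+6 = 20 sets the finish at 20 minutes.
Without Evaluate→Report, Report's earliest start moves from 14 to 9.
After: Clean→Join→Evaluate→Export→Index = 9+2+3+4+1 = 19 → 19 minutes.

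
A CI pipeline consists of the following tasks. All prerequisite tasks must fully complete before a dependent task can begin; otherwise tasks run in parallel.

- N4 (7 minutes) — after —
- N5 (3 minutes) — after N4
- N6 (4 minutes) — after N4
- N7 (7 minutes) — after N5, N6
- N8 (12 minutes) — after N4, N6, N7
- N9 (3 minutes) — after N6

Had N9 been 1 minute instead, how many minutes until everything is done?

30

Baseline: N4→N6→N7→N8 = 7+4+7+12 = 30 → 30 minutes.
The longest path through N9 is only 14 minutes, so N9 has float 16.
That remains the longest chain; total 30 minutes.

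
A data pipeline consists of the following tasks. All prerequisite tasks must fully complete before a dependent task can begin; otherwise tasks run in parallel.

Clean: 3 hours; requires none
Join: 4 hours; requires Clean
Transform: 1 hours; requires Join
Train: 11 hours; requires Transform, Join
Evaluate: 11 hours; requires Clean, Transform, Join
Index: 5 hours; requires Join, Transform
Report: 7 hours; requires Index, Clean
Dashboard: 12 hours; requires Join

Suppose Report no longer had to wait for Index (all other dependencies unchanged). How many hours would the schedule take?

19

Before: longest chain Clean→Join→Transform→Index→Report = 3+4+1+5+7 = 20, finish 20.
Without Index→Report, Report's earliest start moves from 13 to 3.
The longest chain is now Clean→Join→Transform→Train = 3+4+1+11 = 19, so the schedule takes 19 hours.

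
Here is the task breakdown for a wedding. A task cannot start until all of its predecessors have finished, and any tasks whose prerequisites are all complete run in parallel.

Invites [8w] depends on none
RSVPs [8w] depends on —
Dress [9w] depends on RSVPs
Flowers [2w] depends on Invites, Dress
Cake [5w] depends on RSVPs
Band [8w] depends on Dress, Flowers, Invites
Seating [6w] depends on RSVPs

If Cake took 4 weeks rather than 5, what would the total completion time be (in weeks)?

Critical path before the change: RSVPs→Dress→Flowers→Band = 8+9+2+8 = 27 giving 27 weeks.
Cake is off the critical path — its longest chain is 13 weeks, giving 14 of slack.
No other chain overtakes it, so the finish is 27 weeks.

27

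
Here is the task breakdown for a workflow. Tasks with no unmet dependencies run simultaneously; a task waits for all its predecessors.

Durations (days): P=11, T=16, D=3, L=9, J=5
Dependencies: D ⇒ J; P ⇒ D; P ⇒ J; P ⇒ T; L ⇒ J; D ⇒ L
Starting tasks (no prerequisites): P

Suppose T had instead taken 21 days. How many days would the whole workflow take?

32

The binding path is P→D→L→J = 11+3+9+5 = 28; finish at 28 days.
T is off the critical path — its longest chain is 27 days, giving 1 of slack.
New critical path: P→T = 11+21 = 32 ⇒ 32 days.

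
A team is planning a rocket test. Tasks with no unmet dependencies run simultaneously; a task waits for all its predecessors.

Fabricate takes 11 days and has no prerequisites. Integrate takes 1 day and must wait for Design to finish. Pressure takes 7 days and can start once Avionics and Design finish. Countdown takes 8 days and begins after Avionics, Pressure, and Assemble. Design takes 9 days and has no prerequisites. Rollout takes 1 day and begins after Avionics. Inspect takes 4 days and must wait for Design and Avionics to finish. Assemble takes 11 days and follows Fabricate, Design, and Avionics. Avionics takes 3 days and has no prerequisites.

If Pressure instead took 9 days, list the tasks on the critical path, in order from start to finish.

The binding path is Fabricate→Assemble→Countdown = 11+11+8 = 30; finish at 30 days.
Pressure has 6 days of float (longest path through it is 24).
That remains the longest chain; total 30 days.

Fabricate, Assemble, Countdown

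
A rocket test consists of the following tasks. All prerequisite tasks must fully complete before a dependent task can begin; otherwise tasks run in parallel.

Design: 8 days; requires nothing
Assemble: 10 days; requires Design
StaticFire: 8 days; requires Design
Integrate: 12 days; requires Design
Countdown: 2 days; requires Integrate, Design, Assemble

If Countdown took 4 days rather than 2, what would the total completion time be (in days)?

Baseline: Design→Integrate→Countdown = 8+12+2 = 22 → 22 days.
Since Countdown is critical, the +2 change carries straight to that chain (now 24 days).
That remains the longest chain; total 24 days.

24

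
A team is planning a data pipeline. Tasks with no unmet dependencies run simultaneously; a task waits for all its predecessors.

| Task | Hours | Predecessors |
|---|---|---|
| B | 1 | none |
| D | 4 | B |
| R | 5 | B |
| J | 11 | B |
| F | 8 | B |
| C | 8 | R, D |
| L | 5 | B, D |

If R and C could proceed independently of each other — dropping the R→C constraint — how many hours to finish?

Before: longest chain B→R→C = 1+5+8 = 14, finish 14.
Without R→C, C's earliest start moves from 6 to 5.
After: B→D→C = 1+4+8 = 13 → 13 hours.

13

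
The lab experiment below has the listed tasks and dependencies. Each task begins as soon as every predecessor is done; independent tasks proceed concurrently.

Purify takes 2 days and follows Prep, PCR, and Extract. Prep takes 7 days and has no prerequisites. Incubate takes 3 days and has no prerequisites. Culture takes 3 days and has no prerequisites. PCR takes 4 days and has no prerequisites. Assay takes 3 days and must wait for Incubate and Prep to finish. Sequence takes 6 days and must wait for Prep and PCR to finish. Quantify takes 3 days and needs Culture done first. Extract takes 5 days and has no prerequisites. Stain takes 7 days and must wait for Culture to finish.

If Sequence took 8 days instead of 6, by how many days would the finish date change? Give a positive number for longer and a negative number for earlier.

2

As given, the longest chain is Prep→Sequence = 7+6 = 13, so the finish is 13 days.
Sequence lies on that path, so at 8 days the path becomes 15 days.
That remains the longest chain; total 15 days.
Change in finish: 15 − 13 = +2 days.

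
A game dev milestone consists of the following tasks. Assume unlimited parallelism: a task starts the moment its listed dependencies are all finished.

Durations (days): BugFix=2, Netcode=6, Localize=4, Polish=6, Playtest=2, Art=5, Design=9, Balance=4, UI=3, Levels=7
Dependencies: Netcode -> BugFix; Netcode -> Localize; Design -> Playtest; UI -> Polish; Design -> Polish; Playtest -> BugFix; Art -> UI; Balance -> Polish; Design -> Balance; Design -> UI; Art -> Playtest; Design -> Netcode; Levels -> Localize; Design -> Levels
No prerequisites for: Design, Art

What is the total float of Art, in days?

Critical path: Design→Levels→Localize = 9+7+4 = 20, so the finish is 20 days.
Longest path through Art: 14 days (earliest finish 5, latest finish 11).
Float = 20 − 14 = 6.

6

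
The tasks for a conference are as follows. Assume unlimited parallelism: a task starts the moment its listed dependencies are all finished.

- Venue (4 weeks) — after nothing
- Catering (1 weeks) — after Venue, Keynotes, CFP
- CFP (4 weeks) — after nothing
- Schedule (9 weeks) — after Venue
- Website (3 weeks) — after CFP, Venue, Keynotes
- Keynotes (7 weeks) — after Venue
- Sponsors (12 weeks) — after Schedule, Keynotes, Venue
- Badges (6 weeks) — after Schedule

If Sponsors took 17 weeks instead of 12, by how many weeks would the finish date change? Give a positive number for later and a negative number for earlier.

5

Baseline: Venue→Schedule→Sponsors = 4+9+12 = 25 → 25 weeks.
Sponsors is on the critical path; changing it to 17 makes that path 30 weeks.
The critical path is still Venue→Schedule→Sponsors; finish is now 30 weeks.
Change in finish: 30 − 25 = +5 weeks.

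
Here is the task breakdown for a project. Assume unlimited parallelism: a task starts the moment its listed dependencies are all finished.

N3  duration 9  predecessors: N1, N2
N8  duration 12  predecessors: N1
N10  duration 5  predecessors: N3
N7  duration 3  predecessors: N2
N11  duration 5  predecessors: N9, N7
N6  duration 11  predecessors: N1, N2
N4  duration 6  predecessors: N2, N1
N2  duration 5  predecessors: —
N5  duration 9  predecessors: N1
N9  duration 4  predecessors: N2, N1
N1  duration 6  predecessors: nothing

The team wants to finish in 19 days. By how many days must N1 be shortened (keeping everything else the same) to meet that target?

Current finish: 20 days; target: 19.
N1 is on every critical path, so each day cut from N1 cuts the finish by one (this holds down to a finish of 19).
Need 20 − 19 = 1 day off N1 → N1 becomes 5 days, finish becomes 19.

1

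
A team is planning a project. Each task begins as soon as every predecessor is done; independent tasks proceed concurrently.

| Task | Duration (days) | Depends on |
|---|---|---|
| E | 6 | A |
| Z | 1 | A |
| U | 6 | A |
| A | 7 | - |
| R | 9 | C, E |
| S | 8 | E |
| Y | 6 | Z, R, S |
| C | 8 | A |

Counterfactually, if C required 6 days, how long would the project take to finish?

Critical path before the change: A→C→R→Y = 7+8+9+6 = 30 giving 30 days.
Since C is critical, the -2 change carries straight to that chain (now 28 days).
New critical path: A→E→R→Y = 7+6+9+6 = 28 ⇒ 28 days.

28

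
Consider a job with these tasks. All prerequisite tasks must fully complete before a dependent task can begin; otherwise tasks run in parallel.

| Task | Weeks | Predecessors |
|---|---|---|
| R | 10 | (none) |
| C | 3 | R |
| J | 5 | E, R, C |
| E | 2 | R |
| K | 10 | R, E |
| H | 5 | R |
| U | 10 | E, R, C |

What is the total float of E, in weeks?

R→C→U = 10+3+10 = 23 sets the makespan at 23 weeks.
The longest chain containing E totals 22 weeks.
Slack of E = 11 − 10 = 1 week.

1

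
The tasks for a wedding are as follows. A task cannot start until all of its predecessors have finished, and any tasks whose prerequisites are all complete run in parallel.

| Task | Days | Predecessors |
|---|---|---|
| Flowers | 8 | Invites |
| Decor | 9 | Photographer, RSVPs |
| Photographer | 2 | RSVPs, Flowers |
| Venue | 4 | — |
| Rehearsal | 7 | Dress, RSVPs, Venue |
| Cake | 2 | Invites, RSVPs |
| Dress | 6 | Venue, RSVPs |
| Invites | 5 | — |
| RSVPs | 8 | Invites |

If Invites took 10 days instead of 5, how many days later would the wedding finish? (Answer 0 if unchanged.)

5

As given, the longest chain is Invites→RSVPs→Dress→Rehearsal = 5+8+6+7 = 26, so the finish is 26 days.
Invites is on the critical path; changing it to 10 makes that path 31 days.
No other chain overtakes it, so the finish is 31 days.
Change in finish: 31 − 26 = +5 days.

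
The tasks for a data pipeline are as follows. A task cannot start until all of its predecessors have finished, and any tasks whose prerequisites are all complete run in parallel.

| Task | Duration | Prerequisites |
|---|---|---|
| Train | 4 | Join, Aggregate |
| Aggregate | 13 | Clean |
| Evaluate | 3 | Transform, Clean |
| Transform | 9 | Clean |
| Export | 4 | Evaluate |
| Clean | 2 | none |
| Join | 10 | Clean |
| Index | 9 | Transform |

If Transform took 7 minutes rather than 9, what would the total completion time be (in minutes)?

The binding path is Clean→Transform→Index = 2+9+9 = 20; finish at 20 minutes.
Transform lies on that path, so at 7 minutes the path becomes 18 minutes.
Now Clean→Aggregate→Train = 2+13+4 = 19 is longest, so the finish becomes 19 minutes.

19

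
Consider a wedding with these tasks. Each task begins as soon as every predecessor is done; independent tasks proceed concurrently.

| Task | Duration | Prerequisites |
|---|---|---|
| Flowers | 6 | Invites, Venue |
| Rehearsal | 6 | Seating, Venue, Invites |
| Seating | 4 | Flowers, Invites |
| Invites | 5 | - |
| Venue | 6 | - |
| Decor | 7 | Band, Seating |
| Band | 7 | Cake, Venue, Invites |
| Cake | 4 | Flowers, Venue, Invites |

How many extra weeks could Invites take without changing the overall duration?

The longest chain is Venue→Flowers→Cake→Band→Decor = 6+6+4+7+7 = 30; overall finish 30 weeks.
The longest chain containing Invites totals 29 weeks.
Float = 30 − 29 = 1.

1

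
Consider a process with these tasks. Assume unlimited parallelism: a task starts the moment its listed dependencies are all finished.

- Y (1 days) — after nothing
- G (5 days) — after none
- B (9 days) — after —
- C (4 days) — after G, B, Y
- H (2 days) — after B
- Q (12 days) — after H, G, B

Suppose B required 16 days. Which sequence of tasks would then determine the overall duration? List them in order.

The binding path is B→H→Q = 9+2+12 = 23; finish at 23 days.
B lies on that path, so at 16 days the path becomes 30 days.
The critical path is still B→H→Q; finish is now 30 days.

B, H, Q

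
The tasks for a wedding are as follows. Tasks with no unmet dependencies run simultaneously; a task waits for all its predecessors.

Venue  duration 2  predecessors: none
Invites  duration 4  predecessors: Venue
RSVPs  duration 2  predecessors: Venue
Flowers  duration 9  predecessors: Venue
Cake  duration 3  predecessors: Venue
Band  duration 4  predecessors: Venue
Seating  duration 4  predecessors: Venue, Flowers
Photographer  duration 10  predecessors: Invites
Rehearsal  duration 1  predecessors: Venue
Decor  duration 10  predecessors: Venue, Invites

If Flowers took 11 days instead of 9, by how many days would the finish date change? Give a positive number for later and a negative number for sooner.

The binding path is Venue→Invites→Photographer = 2+4+10 = 16; finish at 16 days.
Flowers is off the critical path — its longest chain is 15 days, giving 1 of slack.
New critical path: Venue→Flowers→Seating = 2+11+4 = 17 ⇒ 17 days.
Change in finish: 17 − 16 = +1 days.

1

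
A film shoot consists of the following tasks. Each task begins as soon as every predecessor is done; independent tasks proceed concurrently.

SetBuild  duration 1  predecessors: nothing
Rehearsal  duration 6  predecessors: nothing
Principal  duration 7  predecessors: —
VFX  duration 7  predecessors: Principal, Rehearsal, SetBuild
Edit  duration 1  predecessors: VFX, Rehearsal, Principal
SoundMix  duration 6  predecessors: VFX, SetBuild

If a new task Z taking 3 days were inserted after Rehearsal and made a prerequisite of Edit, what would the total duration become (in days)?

20

Originally the film shoot takes 20 days.
With Z inserted, Edit now waits for max(VFX, Rehearsal, Principal, Z).
New critical path: Principal→VFX→SoundMix = 7+7+6 = 20 ⇒ 20 days.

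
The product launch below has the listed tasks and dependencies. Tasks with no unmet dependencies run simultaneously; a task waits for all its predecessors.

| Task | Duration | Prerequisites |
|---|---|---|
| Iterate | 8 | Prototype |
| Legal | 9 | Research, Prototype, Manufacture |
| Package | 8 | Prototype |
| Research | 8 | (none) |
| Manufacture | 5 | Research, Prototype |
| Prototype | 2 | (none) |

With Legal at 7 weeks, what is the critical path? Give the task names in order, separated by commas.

Research, Manufacture, Legal

Actual critical path: Research→Manufacture→Legal = 8+5+9 = 22 ⇒ 22 weeks.
Legal lies on that path, so at 7 weeks the path becomes 20 weeks.
That remains the longest chain; total 20 weeks.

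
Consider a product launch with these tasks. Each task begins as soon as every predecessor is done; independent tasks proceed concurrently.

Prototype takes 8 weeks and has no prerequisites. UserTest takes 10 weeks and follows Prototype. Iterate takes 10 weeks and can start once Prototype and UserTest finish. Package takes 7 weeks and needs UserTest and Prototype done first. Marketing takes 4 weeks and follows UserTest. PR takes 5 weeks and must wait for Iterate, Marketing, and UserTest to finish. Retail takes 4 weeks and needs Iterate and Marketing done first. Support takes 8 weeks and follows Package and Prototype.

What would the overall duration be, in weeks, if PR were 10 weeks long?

38

Critical path before the change: Prototype→UserTest→Iterate→PR = 8+10+10+5 = 33 giving 33 weeks.
PR lies on that path, so at 10 weeks the path becomes 38 weeks.
That remains the longest chain; total 38 weeks.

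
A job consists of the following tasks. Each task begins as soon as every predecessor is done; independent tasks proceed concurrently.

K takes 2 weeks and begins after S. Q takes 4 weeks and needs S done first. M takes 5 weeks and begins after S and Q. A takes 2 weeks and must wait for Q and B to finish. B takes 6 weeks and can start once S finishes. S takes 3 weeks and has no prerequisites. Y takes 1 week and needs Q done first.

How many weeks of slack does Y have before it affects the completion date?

4

The longest chain is S→Q→M = 3+4+5 = 12; overall finish 12 weeks.
Longest path through Y: 8 weeks (earliest finish 8, latest finish 12).
Slack of Y = 11 − 7 = 4 weeks.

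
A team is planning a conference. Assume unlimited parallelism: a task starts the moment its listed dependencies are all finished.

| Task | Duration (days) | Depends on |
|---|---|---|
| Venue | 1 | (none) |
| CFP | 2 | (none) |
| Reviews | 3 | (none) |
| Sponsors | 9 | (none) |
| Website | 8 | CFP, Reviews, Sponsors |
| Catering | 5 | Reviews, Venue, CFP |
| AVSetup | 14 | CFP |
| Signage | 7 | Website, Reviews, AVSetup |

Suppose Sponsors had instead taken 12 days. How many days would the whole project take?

27

As given, the longest chain is Sponsors→Website→Signage = 9+8+7 = 24, so the finish is 24 days.
Sponsors is on the critical path; changing it to 12 makes that path 27 days.
The critical path is still Sponsors→Website→Signage; finish is now 27 days.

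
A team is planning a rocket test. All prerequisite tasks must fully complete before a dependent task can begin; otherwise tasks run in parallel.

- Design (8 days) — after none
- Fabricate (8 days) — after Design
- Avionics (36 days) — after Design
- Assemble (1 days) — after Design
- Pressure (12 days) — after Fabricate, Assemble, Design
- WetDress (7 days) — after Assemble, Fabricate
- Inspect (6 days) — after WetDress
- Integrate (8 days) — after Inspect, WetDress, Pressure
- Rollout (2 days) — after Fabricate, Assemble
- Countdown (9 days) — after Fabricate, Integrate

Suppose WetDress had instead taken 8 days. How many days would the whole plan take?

47

Baseline: Design→Fabricate→WetDress→Inspect→Integrate→Countdown = 8+8+7+6+8+9 = 46 → 46 days.
Since WetDress is critical, the +1 change carries straight to that chain (now 47 days).
The critical path is still Design→Fabricate→WetDress→Inspect→Integrate→Countdown; finish is now 47 days.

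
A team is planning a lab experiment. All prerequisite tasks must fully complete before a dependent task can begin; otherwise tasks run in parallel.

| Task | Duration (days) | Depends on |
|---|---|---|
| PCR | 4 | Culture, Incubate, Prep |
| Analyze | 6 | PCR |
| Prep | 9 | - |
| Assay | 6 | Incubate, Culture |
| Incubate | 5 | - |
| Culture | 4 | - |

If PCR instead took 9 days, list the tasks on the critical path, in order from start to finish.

Prep, PCR, Analyze

Actual critical path: Prep→PCR→Analyze = 9+4+6 = 19 ⇒ 19 days.
PCR is on the critical path; changing it to 9 makes that path 24 days.
No other chain overtakes it, so the finish is 24 days.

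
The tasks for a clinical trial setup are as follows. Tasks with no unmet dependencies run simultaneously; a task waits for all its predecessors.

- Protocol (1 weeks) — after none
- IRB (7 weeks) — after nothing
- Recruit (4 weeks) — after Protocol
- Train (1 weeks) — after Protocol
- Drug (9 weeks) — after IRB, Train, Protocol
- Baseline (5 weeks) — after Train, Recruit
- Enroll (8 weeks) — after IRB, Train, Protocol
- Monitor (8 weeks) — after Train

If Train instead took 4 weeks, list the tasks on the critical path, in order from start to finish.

The binding path is IRB→Drug = 7+9 = 16; finish at 16 weeks.
Train is off the critical path — its longest chain is 11 weeks, giving 5 of slack.
That remains the longest chain; total 16 weeks.

IRB, Drug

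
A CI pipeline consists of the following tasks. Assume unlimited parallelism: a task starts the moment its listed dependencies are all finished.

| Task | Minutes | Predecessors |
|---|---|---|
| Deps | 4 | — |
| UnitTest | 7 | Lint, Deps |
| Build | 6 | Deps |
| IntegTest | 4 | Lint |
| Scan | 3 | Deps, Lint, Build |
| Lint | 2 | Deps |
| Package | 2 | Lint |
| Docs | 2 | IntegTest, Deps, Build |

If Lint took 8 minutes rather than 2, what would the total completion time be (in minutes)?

19

The binding path is Deps→Lint→UnitTest = 4+2+7 = 13; finish at 13 minutes.
Lint lies on that path, so at 8 minutes the path becomes 19 minutes.
The critical path is still Deps→Lint→UnitTest; finish is now 19 minutes.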